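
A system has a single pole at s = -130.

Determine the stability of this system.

Pole at s = -130 is in the left half-plane. Stable.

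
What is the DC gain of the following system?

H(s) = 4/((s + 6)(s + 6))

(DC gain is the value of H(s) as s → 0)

DC gain = H(0) = 4/(6 × 6) = 4/36 = 0.1111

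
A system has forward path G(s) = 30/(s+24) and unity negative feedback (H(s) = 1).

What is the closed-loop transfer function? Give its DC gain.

T(s) = G/(1+GH) = [30/(s+24)] / [1 + 30/(s+24)] = 30/(s+24+30) = 30/(s+54). DC gain = 30/54 = 0.5556.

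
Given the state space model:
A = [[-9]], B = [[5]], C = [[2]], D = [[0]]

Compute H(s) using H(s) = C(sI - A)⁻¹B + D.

(sI - A)⁻¹ = 1/(s + 9). H(s) = 2 × 5/(s + 9) + 0 = 10/(s + 9).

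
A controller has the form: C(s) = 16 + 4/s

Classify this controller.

This is a Proportional-Integral (PI) controller.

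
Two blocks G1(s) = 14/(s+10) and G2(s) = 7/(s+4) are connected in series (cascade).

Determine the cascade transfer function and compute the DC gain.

Series: multiply transfer functions. G_eq = 14/(s+10) × 7/(s+4) = 98/((s+10)(s+4)). DC gain = 98/(10×4) = 2.45.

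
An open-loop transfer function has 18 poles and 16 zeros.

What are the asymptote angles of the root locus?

n - m = 18 - 16 = 2. Angles: θk = (2k + 1)·180°/2 = 90°, 270°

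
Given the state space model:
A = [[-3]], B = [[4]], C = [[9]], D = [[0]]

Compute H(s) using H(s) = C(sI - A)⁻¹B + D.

(sI - A)⁻¹ = 1/(s + 3). H(s) = 9 × 4/(s + 3) + 0 = 36/(s + 3).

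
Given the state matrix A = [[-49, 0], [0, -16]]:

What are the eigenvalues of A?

For diagonal matrix, eigenvalues are diagonal entries: λ₁ = -49, λ₂ = -16.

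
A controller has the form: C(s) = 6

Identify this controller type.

This is a Proportional (P) controller.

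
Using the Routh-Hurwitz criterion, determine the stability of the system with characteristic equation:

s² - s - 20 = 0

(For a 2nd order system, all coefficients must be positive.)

Coefficients: 1, -1, -20. b=-1, c=-20 not positive, so system is unstable.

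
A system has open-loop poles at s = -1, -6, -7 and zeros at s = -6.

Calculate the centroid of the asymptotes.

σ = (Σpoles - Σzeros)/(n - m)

σ = (Σpoles - Σzeros)/(n - m) = (-14 - (-6))/(3 - 1) = -8/2 = -4.0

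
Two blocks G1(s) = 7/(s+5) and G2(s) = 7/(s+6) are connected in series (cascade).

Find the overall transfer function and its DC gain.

Series: multiply transfer functions. G_eq = 7/(s+5) × 7/(s+6) = 49/((s+5)(s+6)). DC gain = 49/(5×6) = 1.6333.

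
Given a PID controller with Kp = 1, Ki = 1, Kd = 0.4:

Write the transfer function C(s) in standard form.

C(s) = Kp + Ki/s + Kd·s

Substituting values: C(s) = 1 + 1/s + 0.4s = (0.4s² + s + 1)/s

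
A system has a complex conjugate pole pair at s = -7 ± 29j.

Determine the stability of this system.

Real part of poles is -7 (< 0, left half-plane). Stable.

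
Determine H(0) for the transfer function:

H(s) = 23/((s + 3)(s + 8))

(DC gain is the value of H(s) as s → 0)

DC gain = H(0) = 23/(3 × 8) = 23/24 = 0.9583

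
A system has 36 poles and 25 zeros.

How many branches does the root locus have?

Root locus has n branches where n = number of poles = 36.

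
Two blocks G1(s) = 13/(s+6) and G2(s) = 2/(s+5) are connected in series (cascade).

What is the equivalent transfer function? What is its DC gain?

Series: multiply transfer functions. G_eq = 13/(s+6) × 2/(s+5) = 26/((s+6)(s+5)). DC gain = 26/(6×5) = 0.8667.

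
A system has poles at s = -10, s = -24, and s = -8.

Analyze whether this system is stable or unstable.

All poles are in the left half-plane. System is stable.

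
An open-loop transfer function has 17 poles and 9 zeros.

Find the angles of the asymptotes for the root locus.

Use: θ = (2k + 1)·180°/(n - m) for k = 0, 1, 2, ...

n - m = 17 - 9 = 8. Angles: θk = (2k + 1)·180°/8 = 22.5°, 67.5°, 112.5°, 157.5°, 202.5°, 247.5°, 292.5°, 337.5°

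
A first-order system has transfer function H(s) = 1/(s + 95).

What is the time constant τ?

For H(s) = 1/(s + 1/τ), the pole is at -1/τ = -95, so τ = 1/95 = 0.0105 s.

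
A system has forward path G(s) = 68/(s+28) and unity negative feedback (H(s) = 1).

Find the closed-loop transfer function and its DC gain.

T(s) = G/(1+GH) = [68/(s+28)] / [1 + 68/(s+28)] = 68/(s+28+68) = 68/(s+96). DC gain = 68/96 = 0.7083.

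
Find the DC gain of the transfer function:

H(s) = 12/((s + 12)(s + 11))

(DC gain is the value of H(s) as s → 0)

DC gain = H(0) = 12/(12 × 11) = 12/132 = 0.0909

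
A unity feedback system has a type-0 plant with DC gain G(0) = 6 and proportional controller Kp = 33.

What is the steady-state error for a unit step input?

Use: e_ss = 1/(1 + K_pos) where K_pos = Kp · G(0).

K_pos = Kp · G(0) = 33 × 6 = 198. e_ss = 1/(1 + 198) = 0.0050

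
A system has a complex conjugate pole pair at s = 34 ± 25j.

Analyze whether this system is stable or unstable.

Real part of poles is 34 (> 0, right half-plane). Unstable.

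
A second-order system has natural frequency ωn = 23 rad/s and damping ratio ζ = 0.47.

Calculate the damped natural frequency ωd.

ωd = ωn√(1 - ζ²) = 23√(1 - 0.47²) = 20.3 rad/s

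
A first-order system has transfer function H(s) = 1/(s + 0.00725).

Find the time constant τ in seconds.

For H(s) = 1/(s + 1/τ), the pole is at -1/τ = -0.00725, so τ = 1/0.00725 = 137.9 s.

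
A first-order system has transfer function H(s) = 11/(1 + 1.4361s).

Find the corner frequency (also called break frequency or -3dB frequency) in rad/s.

Corner frequency = 1/τ = 1/1.4361 = 0.696 rad/s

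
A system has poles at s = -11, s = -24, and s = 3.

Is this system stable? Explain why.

Pole(s) at s = 3 are not in the left half-plane. System is unstable.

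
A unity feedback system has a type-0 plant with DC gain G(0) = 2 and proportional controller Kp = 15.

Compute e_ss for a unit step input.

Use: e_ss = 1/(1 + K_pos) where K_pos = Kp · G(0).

K_pos = Kp · G(0) = 15 × 2 = 30. e_ss = 1/(1 + 30) = 0.0323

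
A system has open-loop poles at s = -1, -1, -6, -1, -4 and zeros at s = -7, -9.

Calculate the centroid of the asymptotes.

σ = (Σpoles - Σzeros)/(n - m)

σ = (Σpoles - Σzeros)/(n - m) = (-13 - (-16))/(5 - 2) = 3/3 = 1.0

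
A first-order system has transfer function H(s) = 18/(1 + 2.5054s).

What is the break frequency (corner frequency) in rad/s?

Corner frequency = 1/τ = 1/2.5054 = 0.399 rad/s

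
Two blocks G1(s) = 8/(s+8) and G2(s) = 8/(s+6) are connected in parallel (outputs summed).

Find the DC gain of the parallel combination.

Parallel: G_eq = G1 + G2. DC gain = G1(0) + G2(0) = 8/8 + 8/6 = 1 + 1.3333 = 2.3333.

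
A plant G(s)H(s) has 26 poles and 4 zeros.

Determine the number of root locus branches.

Root locus has n branches where n = number of poles = 26.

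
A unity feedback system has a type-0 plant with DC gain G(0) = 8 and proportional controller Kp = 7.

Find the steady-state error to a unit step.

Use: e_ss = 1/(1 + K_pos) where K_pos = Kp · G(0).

K_pos = Kp · G(0) = 7 × 8 = 56. e_ss = 1/(1 + 56) = 0.0175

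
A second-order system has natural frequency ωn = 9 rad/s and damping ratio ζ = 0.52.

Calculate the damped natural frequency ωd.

ωd = ωn√(1 - ζ²) = 9√(1 - 0.52²) = 7.69 rad/s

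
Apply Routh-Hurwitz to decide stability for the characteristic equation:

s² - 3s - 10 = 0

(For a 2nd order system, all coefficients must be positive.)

Coefficients: 1, -3, -10. b=-3, c=-10 not positive, so system is unstable.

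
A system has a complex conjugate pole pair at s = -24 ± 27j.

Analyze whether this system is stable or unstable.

Real part of poles is -24 (< 0, left half-plane). Stable.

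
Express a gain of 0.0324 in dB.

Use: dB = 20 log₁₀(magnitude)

dB = 20 log₁₀(0.0324) = -29.8 dB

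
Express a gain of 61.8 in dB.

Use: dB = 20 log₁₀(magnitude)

dB = 20 log₁₀(61.8) = 35.8 dB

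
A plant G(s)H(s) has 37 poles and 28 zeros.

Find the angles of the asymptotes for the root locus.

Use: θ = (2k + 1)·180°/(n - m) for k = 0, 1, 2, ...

n - m = 37 - 28 = 9. Angles: θk = (2k + 1)·180°/9 = 20°, 60°, 100°, 140°, 180°, 220°, 260°, 300°, 340°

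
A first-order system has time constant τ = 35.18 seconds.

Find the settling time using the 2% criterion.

For first-order system, 2% settling time ≈ 4τ = 4 × 35.18 = 140.72 s.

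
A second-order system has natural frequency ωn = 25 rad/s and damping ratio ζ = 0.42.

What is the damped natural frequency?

ωd = ωn√(1 - ζ²) = 25√(1 - 0.42²) = 22.69 rad/s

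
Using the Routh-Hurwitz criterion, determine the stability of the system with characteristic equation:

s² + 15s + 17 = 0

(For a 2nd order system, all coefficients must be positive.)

Coefficients: 1, 15, 17. All positive, so system is stable.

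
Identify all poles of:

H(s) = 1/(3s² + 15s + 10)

Discriminant = 15² - 4×3×10 = 225 - 120 = 105 > 0, so two distinct real poles. Using quadratic formula: s = (-15 ± √105)/(2×3) = (-15 ± √105)/6, with √105 ≈ 10.2470. s₁ ≈ -0.7922, s₂ ≈ -4.2078. Poles: s₁ = -0.7922, s₂ = -4.2078.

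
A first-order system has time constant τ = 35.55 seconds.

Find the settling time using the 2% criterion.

For first-order system, 2% settling time ≈ 4τ = 4 × 35.55 = 142.2 s.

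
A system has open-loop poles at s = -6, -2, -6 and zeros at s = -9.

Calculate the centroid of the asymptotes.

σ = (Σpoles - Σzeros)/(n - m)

σ = (Σpoles - Σzeros)/(n - m) = (-14 - (-9))/(3 - 1) = -5/2 = -2.5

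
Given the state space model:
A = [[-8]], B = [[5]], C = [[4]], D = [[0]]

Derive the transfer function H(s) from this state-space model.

(sI - A)⁻¹ = 1/(s + 8). H(s) = 4 × 5/(s + 8) + 0 = 20/(s + 8).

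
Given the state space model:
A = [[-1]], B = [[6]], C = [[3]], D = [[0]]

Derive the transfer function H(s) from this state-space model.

(sI - A)⁻¹ = 1/(s + 1). H(s) = 3 × 6/(s + 1) + 0 = 18/(s + 1).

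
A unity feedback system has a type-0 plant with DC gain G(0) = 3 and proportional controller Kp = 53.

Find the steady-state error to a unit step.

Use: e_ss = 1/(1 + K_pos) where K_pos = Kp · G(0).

K_pos = Kp · G(0) = 53 × 3 = 159. e_ss = 1/(1 + 159) = 0.00625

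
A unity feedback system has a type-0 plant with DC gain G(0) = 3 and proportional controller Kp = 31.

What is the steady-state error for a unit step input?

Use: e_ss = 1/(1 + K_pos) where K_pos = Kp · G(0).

K_pos = Kp · G(0) = 31 × 3 = 93. e_ss = 1/(1 + 93) = 0.0106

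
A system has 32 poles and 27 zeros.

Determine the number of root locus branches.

Root locus has n branches where n = number of poles = 32.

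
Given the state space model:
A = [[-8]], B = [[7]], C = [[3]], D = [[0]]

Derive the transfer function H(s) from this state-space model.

(sI - A)⁻¹ = 1/(s + 8). H(s) = 3 × 7/(s + 8) + 0 = 21/(s + 8).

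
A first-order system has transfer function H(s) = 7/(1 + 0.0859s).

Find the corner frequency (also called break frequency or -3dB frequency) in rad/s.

Corner frequency = 1/τ = 1/0.0859 = 11.641 rad/s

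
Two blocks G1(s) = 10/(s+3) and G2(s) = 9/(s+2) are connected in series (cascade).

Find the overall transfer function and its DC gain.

Series: multiply transfer functions. G_eq = 10/(s+3) × 9/(s+2) = 90/((s+3)(s+2)). DC gain = 90/(3×2) = 15.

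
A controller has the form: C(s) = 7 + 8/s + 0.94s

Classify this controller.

This is a Proportional-Integral-Derivative (PID) controller.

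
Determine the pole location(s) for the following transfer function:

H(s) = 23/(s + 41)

Pole is where denominator = 0: s + 41 = 0, so s = -41.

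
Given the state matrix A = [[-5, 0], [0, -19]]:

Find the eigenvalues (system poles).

For diagonal matrix, eigenvalues are diagonal entries: λ₁ = -5, λ₂ = -19.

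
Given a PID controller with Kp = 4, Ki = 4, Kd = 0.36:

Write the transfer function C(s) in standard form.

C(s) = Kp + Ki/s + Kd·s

Substituting values: C(s) = 4 + 4/s + 0.36s = (0.36s² + 4s + 4)/s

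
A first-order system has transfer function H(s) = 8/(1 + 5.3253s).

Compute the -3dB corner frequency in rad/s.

Corner frequency = 1/τ = 1/5.3253 = 0.188 rad/s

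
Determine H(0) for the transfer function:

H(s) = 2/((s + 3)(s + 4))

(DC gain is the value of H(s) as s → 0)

DC gain = H(0) = 2/(3 × 4) = 2/12 = 0.1667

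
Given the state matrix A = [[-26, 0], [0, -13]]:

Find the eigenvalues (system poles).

For diagonal matrix, eigenvalues are diagonal entries: λ₁ = -26, λ₂ = -13.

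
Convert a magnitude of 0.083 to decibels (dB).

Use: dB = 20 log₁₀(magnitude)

dB = 20 log₁₀(0.083) = -21.6 dB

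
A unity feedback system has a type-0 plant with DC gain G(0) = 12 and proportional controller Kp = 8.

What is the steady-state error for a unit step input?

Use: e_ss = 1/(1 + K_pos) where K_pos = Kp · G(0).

K_pos = Kp · G(0) = 8 × 12 = 96. e_ss = 1/(1 + 96) = 0.0103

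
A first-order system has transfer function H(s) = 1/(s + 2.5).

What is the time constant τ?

For H(s) = 1/(s + 1/τ), the pole is at -1/τ = -2.5, so τ = 1/2.5 = 0.4 s.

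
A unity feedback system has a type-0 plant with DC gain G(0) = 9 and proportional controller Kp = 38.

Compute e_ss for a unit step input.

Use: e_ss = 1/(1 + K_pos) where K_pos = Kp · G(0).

K_pos = Kp · G(0) = 38 × 9 = 342. e_ss = 1/(1 + 342) = 0.0029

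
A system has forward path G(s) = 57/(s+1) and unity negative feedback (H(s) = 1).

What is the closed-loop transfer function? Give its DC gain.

T(s) = G/(1+GH) = [57/(s+1)] / [1 + 57/(s+1)] = 57/(s+1+57) = 57/(s+58). DC gain = 57/58 = 0.9828.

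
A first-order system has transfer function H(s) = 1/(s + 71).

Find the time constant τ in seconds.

For H(s) = 1/(s + 1/τ), the pole is at -1/τ = -71, so τ = 1/71 = 0.0141 s.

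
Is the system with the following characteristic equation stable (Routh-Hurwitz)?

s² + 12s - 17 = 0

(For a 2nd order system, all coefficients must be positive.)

Coefficients: 1, 12, -17. c=-17 not positive, so system is unstable.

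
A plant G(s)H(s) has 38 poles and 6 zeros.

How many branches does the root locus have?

Root locus has n branches where n = number of poles = 38.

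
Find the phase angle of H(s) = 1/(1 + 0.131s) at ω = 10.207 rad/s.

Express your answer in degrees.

Phase = -arctan(ωτ) = -arctan(10.207 × 0.131) = -53.2°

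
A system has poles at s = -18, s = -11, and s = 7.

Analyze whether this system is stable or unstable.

Pole(s) at s = 7 are not in the left half-plane. System is unstable.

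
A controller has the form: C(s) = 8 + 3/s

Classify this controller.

This is a Proportional-Integral (PI) controller.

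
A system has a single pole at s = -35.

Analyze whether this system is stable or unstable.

Pole at s = -35 is in the left half-plane. Stable.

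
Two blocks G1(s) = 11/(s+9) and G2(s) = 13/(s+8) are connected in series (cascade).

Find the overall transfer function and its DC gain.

Series: multiply transfer functions. G_eq = 11/(s+9) × 13/(s+8) = 143/((s+9)(s+8)). DC gain = 143/(9×8) = 1.9861.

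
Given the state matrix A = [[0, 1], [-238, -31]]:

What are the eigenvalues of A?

det(A - λI) = λ² - (-31)λ + 238 = (λ - (-17))(λ - (-14)). Eigenvalues: -17, -14.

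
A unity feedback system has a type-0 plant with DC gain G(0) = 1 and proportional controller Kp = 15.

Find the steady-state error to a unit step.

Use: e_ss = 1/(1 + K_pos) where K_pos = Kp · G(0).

K_pos = Kp · G(0) = 15 × 1 = 15. e_ss = 1/(1 + 15) = 0.0625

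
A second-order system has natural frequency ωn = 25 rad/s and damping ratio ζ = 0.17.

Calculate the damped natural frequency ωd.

ωd = ωn√(1 - ζ²) = 25√(1 - 0.17²) = 24.64 rad/s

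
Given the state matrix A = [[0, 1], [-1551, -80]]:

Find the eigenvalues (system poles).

det(A - λI) = λ² - (-80)λ + 1551 = (λ - (-47))(λ - (-33)). Eigenvalues: -47, -33.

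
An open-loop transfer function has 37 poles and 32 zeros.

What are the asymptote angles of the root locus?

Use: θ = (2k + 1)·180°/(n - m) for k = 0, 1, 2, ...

n - m = 37 - 32 = 5. Angles: θk = (2k + 1)·180°/5 = 36°, 108°, 180°, 252°, 324°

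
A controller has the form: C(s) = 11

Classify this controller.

This is a Proportional (P) controller.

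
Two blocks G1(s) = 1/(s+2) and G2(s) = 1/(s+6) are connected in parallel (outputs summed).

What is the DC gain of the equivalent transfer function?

Parallel: G_eq = G1 + G2. DC gain = G1(0) + G2(0) = 1/2 + 1/6 = 0.5 + 0.1667 = 0.6667.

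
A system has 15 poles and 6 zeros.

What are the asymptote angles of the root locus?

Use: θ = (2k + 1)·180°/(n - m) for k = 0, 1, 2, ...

n - m = 15 - 6 = 9. Angles: θk = (2k + 1)·180°/9 = 20°, 60°, 100°, 140°, 180°, 220°, 260°, 300°, 340°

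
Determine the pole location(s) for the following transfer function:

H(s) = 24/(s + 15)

Pole is where denominator = 0: s + 15 = 0, so s = -15.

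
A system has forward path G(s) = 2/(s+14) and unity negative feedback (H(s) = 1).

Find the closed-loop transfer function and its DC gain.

T(s) = G/(1+GH) = [2/(s+14)] / [1 + 2/(s+14)] = 2/(s+14+2) = 2/(s+16). DC gain = 2/16 = 0.125.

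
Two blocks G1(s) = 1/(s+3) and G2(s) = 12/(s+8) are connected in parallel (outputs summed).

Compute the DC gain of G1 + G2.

Parallel: G_eq = G1 + G2. DC gain = G1(0) + G2(0) = 1/3 + 12/8 = 0.3333 + 1.5 = 1.8333.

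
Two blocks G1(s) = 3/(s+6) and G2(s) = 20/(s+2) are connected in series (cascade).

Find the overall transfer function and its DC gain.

Series: multiply transfer functions. G_eq = 3/(s+6) × 20/(s+2) = 60/((s+6)(s+2)). DC gain = 60/(6×2) = 5.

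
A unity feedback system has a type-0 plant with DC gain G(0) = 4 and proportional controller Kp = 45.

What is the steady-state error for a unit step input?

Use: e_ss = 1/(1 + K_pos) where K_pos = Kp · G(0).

K_pos = Kp · G(0) = 45 × 4 = 180. e_ss = 1/(1 + 180) = 0.0055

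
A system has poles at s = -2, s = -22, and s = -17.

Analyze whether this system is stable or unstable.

All poles are in the left half-plane. System is stable.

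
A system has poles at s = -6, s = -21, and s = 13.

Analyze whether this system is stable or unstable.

Pole(s) at s = 13 are not in the left half-plane. System is unstable.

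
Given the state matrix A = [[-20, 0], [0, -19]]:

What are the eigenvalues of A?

For diagonal matrix, eigenvalues are diagonal entries: λ₁ = -20, λ₂ = -19.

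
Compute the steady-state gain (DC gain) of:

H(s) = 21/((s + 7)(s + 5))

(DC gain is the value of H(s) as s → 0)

DC gain = H(0) = 21/(7 × 5) = 21/35 = 0.6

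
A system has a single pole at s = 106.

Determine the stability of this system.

Pole at s = 106 is in the right half-plane. Unstable.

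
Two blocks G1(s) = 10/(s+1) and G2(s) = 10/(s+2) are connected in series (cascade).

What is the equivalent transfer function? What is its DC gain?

Series: multiply transfer functions. G_eq = 10/(s+1) × 10/(s+2) = 100/((s+1)(s+2)). DC gain = 100/(1×2) = 50.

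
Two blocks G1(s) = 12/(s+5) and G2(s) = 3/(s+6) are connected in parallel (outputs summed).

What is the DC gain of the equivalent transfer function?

Parallel: G_eq = G1 + G2. DC gain = G1(0) + G2(0) = 12/5 + 3/6 = 2.4 + 0.5 = 2.9.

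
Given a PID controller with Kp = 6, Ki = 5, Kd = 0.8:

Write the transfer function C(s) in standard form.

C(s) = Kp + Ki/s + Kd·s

Substituting values: C(s) = 6 + 5/s + 0.8s = (0.8s² + 6s + 5)/s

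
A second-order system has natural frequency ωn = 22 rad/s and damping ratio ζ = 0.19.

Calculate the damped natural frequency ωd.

ωd = ωn√(1 - ζ²) = 22√(1 - 0.19²) = 21.6 rad/s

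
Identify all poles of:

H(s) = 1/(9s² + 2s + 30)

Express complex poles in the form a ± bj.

Discriminant = 2² - 4×9×30 = 4 - 1080 = -1076 < 0, so the poles are a complex conjugate pair s = (-2 ± j√1076)/(2×9). Real part = -2/(2×9) = -2/18 ≈ -0.1111; imaginary part = ±√1076/(2×9) ≈ 1.8224. Poles: s = -0.1111 ± 1.8224j.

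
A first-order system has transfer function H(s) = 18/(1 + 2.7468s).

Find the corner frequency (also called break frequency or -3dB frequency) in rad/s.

Corner frequency = 1/τ = 1/2.7468 = 0.364 rad/s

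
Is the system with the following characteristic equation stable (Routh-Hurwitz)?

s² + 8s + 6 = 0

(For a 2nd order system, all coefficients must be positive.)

Coefficients: 1, 8, 6. All positive, so system is stable.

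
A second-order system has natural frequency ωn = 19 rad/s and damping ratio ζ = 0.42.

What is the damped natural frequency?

ωd = ωn√(1 - ζ²) = 19√(1 - 0.42²) = 17.24 rad/s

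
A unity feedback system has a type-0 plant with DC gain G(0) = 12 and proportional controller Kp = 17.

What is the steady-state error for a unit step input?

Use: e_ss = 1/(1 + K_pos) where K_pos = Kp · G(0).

K_pos = Kp · G(0) = 17 × 12 = 204. e_ss = 1/(1 + 204) = 0.0049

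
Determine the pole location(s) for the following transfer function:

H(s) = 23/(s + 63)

Pole is where denominator = 0: s + 63 = 0, so s = -63.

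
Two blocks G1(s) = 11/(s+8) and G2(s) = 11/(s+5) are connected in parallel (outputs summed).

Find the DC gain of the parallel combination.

Parallel: G_eq = G1 + G2. DC gain = G1(0) + G2(0) = 11/8 + 11/5 = 1.375 + 2.2 = 3.575.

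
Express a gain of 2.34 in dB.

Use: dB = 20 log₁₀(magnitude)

dB = 20 log₁₀(2.34) = 7.4 dB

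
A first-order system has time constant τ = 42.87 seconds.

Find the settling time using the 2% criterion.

For first-order system, 2% settling time ≈ 4τ = 4 × 42.87 = 171.48 s.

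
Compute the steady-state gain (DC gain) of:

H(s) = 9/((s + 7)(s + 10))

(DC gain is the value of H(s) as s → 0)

DC gain = H(0) = 9/(7 × 10) = 9/70 = 0.1286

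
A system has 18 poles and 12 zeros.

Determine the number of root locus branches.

Root locus has n branches where n = number of poles = 18.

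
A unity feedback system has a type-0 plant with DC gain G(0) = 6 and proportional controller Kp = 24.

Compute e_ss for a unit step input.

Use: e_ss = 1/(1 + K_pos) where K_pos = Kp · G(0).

K_pos = Kp · G(0) = 24 × 6 = 144. e_ss = 1/(1 + 144) = 0.0069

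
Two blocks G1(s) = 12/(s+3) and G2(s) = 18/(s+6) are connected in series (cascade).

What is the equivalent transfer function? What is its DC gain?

Series: multiply transfer functions. G_eq = 12/(s+3) × 18/(s+6) = 216/((s+3)(s+6)). DC gain = 216/(3×6) = 12.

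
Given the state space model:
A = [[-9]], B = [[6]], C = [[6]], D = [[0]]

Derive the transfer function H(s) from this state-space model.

(sI - A)⁻¹ = 1/(s + 9). H(s) = 6 × 6/(s + 9) + 0 = 36/(s + 9).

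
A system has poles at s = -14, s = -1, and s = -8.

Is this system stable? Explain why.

All poles are in the left half-plane. System is stable.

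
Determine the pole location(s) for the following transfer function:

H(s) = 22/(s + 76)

Pole is where denominator = 0: s + 76 = 0, so s = -76.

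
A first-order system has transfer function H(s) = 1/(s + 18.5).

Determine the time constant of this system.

For H(s) = 1/(s + 1/τ), the pole is at -1/τ = -18.5, so τ = 1/18.5 = 0.0541 s.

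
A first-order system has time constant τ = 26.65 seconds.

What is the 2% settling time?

For first-order system, 2% settling time ≈ 4τ = 4 × 26.65 = 106.6 s.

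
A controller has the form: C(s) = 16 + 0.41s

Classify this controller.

This is a Proportional-Derivative (PD) controller.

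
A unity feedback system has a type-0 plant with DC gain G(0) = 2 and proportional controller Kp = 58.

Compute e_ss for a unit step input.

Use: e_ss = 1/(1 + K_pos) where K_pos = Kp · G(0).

K_pos = Kp · G(0) = 58 × 2 = 116. e_ss = 1/(1 + 116) = 0.0085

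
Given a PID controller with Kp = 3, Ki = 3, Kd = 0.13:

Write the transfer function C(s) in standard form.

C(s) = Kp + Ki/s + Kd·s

Substituting values: C(s) = 3 + 3/s + 0.13s = (0.13s² + 3s + 3)/s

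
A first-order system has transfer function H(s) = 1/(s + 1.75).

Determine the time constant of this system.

For H(s) = 1/(s + 1/τ), the pole is at -1/τ = -1.75, so τ = 1/1.75 = 0.5714 s.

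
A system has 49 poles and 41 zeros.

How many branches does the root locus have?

Root locus has n branches where n = number of poles = 49.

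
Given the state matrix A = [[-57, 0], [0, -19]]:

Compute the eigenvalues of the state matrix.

For diagonal matrix, eigenvalues are diagonal entries: λ₁ = -57, λ₂ = -19.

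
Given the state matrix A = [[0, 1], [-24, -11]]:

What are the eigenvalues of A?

det(A - λI) = λ² - (-11)λ + 24 = (λ - (-3))(λ - (-8)). Eigenvalues: -3, -8.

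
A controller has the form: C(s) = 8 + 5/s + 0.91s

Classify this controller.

This is a Proportional-Integral-Derivative (PID) controller.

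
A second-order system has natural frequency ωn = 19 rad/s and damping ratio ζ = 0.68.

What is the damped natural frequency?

ωd = ωn√(1 - ζ²) = 19√(1 - 0.68²) = 13.93 rad/s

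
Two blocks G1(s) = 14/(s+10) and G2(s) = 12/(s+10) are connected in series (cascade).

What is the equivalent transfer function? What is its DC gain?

Series: multiply transfer functions. G_eq = 14/(s+10) × 12/(s+10) = 168/((s+10)(s+10)). DC gain = 168/(10×10) = 1.68.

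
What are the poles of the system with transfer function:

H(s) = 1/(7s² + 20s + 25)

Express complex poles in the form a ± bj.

Discriminant = 20² - 4×7×25 = 400 - 700 = -300 < 0, so the poles are a complex conjugate pair s = (-20 ± j√300)/(2×7). Real part = -20/(2×7) = -20/14 ≈ -1.4286; imaginary part = ±√300/(2×7) ≈ 1.2372. Poles: s = -1.4286 ± 1.2372j.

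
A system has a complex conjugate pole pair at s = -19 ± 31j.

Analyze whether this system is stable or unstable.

Real part of poles is -19 (< 0, left half-plane). Stable.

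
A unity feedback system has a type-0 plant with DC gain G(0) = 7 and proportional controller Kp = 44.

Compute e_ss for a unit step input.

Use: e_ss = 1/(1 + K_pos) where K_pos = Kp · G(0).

K_pos = Kp · G(0) = 44 × 7 = 308. e_ss = 1/(1 + 308) = 0.0032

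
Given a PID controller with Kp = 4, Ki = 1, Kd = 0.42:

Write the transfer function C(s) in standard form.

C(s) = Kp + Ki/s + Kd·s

Substituting values: C(s) = 4 + 1/s + 0.42s = (0.42s² + 4s + 1)/s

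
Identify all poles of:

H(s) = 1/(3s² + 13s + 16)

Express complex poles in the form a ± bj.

Discriminant = 13² - 4×3×16 = 169 - 192 = -23 < 0, so the poles are a complex conjugate pair s = (-13 ± j√23)/(2×3). Real part = -13/(2×3) = -13/6 ≈ -2.1667; imaginary part = ±√23/(2×3) ≈ 0.7993. Poles: s = -2.1667 ± 0.7993j.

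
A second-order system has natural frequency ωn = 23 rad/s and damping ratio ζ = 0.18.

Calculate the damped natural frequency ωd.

ωd = ωn√(1 - ζ²) = 23√(1 - 0.18²) = 22.62 rad/s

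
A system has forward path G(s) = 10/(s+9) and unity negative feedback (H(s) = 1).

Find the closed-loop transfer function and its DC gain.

T(s) = G/(1+GH) = [10/(s+9)] / [1 + 10/(s+9)] = 10/(s+9+10) = 10/(s+19). DC gain = 10/19 = 0.5263.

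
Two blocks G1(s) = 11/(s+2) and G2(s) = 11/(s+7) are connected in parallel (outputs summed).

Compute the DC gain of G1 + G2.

Parallel: G_eq = G1 + G2. DC gain = G1(0) + G2(0) = 11/2 + 11/7 = 5.5 + 1.5714 = 7.0714.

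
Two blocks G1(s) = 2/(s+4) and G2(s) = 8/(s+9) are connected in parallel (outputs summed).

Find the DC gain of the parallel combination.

Parallel: G_eq = G1 + G2. DC gain = G1(0) + G2(0) = 2/4 + 8/9 = 0.5 + 0.8889 = 1.3889.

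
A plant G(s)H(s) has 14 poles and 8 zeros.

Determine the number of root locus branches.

Root locus has n branches where n = number of poles = 14.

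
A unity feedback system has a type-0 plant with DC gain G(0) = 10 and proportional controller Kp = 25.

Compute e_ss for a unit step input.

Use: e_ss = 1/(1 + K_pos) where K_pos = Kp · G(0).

K_pos = Kp · G(0) = 25 × 10 = 250. e_ss = 1/(1 + 250) = 0.0040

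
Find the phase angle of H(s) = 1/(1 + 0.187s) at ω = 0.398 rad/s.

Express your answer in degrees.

Phase = -arctan(ωτ) = -arctan(0.398 × 0.187) = -4.3°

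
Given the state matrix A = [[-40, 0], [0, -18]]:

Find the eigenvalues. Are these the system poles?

For diagonal matrix, eigenvalues are diagonal entries: λ₁ = -40, λ₂ = -18. Eigenvalues of A = system poles.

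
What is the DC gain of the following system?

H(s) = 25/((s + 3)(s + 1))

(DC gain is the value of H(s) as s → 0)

DC gain = H(0) = 25/(3 × 1) = 25/3 = 8.3333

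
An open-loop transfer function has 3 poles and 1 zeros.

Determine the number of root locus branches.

Root locus has n branches where n = number of poles = 3.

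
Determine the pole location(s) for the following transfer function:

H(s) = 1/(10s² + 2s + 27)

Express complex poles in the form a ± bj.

Discriminant = 2² - 4×10×27 = 4 - 1080 = -1076 < 0, so the poles are a complex conjugate pair s = (-2 ± j√1076)/(2×10). Real part = -2/(2×10) = -2/20 = -0.1; imaginary part = ±√1076/(2×10) ≈ 1.6401. Poles: s = -0.1 ± 1.6401j.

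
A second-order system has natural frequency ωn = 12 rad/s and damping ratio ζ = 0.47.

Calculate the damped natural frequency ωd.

ωd = ωn√(1 - ζ²) = 12√(1 - 0.47²) = 10.59 rad/s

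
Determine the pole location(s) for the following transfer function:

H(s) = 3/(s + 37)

Pole is where denominator = 0: s + 37 = 0, so s = -37.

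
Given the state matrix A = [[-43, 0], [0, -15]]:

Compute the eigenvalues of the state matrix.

For diagonal matrix, eigenvalues are diagonal entries: λ₁ = -43, λ₂ = -15.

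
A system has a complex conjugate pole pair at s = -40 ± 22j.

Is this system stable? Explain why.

Real part of poles is -40 (< 0, left half-plane). Stable.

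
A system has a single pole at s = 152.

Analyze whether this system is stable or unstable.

Pole at s = 152 is in the right half-plane. Unstable.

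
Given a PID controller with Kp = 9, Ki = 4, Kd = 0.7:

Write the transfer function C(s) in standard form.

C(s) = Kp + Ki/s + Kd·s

Substituting values: C(s) = 9 + 4/s + 0.7s = (0.7s² + 9s + 4)/s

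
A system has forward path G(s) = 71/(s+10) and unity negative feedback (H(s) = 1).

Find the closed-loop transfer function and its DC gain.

T(s) = G/(1+GH) = [71/(s+10)] / [1 + 71/(s+10)] = 71/(s+10+71) = 71/(s+81). DC gain = 71/81 = 0.8765.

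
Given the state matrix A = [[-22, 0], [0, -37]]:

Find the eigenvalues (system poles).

For diagonal matrix, eigenvalues are diagonal entries: λ₁ = -22, λ₂ = -37.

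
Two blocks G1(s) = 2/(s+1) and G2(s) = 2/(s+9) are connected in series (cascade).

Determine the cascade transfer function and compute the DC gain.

Series: multiply transfer functions. G_eq = 2/(s+1) × 2/(s+9) = 4/((s+1)(s+9)). DC gain = 4/(1×9) = 0.4444.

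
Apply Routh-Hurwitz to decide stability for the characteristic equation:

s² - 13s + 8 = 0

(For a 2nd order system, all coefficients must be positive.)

Coefficients: 1, -13, 8. b=-13 not positive, so system is unstable.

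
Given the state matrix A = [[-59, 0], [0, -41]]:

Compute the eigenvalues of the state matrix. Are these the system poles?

For diagonal matrix, eigenvalues are diagonal entries: λ₁ = -59, λ₂ = -41. Eigenvalues of A = system poles.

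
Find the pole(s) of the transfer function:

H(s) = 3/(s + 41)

Pole is where denominator = 0: s + 41 = 0, so s = -41.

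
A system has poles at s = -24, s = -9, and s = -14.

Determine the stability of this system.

All poles are in the left half-plane. System is stable.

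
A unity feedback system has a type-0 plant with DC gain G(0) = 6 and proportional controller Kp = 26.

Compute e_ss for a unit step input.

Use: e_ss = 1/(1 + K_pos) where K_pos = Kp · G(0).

K_pos = Kp · G(0) = 26 × 6 = 156. e_ss = 1/(1 + 156) = 0.0064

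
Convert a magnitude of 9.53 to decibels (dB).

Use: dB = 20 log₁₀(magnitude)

dB = 20 log₁₀(9.53) = 19.6 dB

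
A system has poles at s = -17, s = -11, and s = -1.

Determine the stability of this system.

All poles are in the left half-plane. System is stable.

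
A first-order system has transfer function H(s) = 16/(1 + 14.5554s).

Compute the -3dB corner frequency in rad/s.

Corner frequency = 1/τ = 1/14.5554 = 0.069 rad/s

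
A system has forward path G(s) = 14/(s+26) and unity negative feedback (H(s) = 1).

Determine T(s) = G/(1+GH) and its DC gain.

T(s) = G/(1+GH) = [14/(s+26)] / [1 + 14/(s+26)] = 14/(s+26+14) = 14/(s+40). DC gain = 14/40 = 0.35.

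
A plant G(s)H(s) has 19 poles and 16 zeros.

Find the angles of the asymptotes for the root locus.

n - m = 19 - 16 = 3. Angles: θk = (2k + 1)·180°/3 = 60°, 180°, 300°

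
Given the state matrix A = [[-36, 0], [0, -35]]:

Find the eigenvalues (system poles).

For diagonal matrix, eigenvalues are diagonal entries: λ₁ = -36, λ₂ = -35.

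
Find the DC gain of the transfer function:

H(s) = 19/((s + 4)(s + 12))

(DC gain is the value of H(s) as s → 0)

DC gain = H(0) = 19/(4 × 12) = 19/48 = 0.3958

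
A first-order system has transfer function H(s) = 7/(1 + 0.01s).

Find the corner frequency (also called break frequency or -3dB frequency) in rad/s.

Corner frequency = 1/τ = 1/0.01 = 100.0 rad/s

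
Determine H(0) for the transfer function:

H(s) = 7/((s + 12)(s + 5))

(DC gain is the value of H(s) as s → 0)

DC gain = H(0) = 7/(12 × 5) = 7/60 = 0.1167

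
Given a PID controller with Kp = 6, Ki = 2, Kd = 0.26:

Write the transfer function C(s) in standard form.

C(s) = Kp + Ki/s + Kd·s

Substituting values: C(s) = 6 + 2/s + 0.26s = (0.26s² + 6s + 2)/s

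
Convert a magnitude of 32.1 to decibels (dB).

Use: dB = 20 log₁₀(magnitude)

dB = 20 log₁₀(32.1) = 30.1 dB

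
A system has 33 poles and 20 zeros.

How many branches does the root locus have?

Root locus has n branches where n = number of poles = 33.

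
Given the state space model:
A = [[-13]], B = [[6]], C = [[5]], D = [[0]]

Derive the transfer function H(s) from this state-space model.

(sI - A)⁻¹ = 1/(s + 13). H(s) = 5 × 6/(s + 13) + 0 = 30/(s + 13).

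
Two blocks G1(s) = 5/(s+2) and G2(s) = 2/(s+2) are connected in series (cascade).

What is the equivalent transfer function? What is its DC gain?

Series: multiply transfer functions. G_eq = 5/(s+2) × 2/(s+2) = 10/((s+2)(s+2)). DC gain = 10/(2×2) = 2.5.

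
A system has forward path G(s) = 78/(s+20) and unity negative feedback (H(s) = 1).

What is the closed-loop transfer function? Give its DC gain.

T(s) = G/(1+GH) = [78/(s+20)] / [1 + 78/(s+20)] = 78/(s+20+78) = 78/(s+98). DC gain = 78/98 = 0.7959.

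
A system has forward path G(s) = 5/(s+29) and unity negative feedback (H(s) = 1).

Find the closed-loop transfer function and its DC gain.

T(s) = G/(1+GH) = [5/(s+29)] / [1 + 5/(s+29)] = 5/(s+29+5) = 5/(s+34). DC gain = 5/34 = 0.1471.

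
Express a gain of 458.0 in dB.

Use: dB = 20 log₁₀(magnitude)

dB = 20 log₁₀(458.0) = 53.2 dB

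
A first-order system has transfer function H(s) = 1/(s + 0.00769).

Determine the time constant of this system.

For H(s) = 1/(s + 1/τ), the pole is at -1/τ = -0.00769, so τ = 1/0.00769 = 130 s.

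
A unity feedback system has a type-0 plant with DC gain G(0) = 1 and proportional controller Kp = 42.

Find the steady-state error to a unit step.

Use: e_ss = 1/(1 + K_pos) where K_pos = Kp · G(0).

K_pos = Kp · G(0) = 42 × 1 = 42. e_ss = 1/(1 + 42) = 0.0233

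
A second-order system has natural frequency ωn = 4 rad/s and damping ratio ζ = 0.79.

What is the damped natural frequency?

ωd = ωn√(1 - ζ²) = 4√(1 - 0.79²) = 2.45 rad/s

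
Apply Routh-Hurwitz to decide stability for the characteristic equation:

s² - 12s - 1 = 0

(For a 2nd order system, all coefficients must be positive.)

Coefficients: 1, -12, -1. b=-12, c=-1 not positive, so system is unstable.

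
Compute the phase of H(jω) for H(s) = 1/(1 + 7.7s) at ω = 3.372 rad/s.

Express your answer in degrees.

Phase = -arctan(ωτ) = -arctan(3.372 × 7.7) = -87.8°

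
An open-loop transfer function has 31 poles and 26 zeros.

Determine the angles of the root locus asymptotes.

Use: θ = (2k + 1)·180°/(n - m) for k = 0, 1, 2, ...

n - m = 31 - 26 = 5. Angles: θk = (2k + 1)·180°/5 = 36°, 108°, 180°, 252°, 324°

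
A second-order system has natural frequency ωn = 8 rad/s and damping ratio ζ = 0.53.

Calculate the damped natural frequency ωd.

ωd = ωn√(1 - ζ²) = 8√(1 - 0.53²) = 6.78 rad/s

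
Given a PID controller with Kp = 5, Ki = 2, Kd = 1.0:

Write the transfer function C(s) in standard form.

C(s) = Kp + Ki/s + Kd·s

Substituting values: C(s) = 5 + 2/s + 1.0s = (s² + 5s + 2)/s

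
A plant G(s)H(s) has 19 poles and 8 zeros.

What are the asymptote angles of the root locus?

n - m = 19 - 8 = 11. Angles: θk = (2k + 1)·180°/11 = 16.36°, 49.09°, 81.82°, 114.55°, 147.27°, 180°, 212.73°, 245.45°, 278.18°, 310.91°, 343.64°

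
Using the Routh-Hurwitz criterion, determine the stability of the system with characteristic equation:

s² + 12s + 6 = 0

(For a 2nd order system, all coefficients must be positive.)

Coefficients: 1, 12, 6. All positive, so system is stable.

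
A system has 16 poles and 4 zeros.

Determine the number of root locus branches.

Root locus has n branches where n = number of poles = 16.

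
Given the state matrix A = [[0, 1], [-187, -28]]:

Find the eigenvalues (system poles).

det(A - λI) = λ² - (-28)λ + 187 = (λ - (-17))(λ - (-11)). Eigenvalues: -17, -11.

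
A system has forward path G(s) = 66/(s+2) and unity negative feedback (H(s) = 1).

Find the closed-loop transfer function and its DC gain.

T(s) = G/(1+GH) = [66/(s+2)] / [1 + 66/(s+2)] = 66/(s+2+66) = 66/(s+68). DC gain = 66/68 = 0.9706.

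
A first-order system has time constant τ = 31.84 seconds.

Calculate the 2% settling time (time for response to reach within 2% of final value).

For first-order system, 2% settling time ≈ 4τ = 4 × 31.84 = 127.36 s.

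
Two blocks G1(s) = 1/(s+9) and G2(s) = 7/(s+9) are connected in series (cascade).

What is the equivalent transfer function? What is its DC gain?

Series: multiply transfer functions. G_eq = 1/(s+9) × 7/(s+9) = 7/((s+9)(s+9)). DC gain = 7/(9×9) = 0.0864.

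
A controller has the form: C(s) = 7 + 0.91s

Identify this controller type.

This is a Proportional-Derivative (PD) controller.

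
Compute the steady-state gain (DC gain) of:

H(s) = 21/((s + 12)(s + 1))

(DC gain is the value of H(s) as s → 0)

DC gain = H(0) = 21/(12 × 1) = 21/12 = 1.75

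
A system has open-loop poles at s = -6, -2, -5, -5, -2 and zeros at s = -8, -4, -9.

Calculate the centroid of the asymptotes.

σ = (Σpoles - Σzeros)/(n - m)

σ = (Σpoles - Σzeros)/(n - m) = (-20 - (-21))/(5 - 3) = 1/2 = 0.5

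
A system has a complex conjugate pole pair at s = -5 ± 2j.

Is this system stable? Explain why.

Real part of poles is -5 (< 0, left half-plane). Stable.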